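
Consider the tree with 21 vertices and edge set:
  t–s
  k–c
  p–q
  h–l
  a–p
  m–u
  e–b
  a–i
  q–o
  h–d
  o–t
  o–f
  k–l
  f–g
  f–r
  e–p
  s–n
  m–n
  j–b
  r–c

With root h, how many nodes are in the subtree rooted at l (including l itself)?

19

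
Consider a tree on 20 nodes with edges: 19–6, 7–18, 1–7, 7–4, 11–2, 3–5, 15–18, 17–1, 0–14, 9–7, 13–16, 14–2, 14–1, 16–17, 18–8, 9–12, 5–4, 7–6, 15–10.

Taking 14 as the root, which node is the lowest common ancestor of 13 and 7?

13's ancestor chain is 13, 16, 17, 1, 14 and 7's is 7, 1, 14; they first meet at 1.

1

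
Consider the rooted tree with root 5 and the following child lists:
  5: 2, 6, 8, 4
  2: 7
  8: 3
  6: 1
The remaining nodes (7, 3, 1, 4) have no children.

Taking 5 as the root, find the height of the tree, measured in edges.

1 sits deepest: 5 – 6 – 1 — 2 edges from the root.

2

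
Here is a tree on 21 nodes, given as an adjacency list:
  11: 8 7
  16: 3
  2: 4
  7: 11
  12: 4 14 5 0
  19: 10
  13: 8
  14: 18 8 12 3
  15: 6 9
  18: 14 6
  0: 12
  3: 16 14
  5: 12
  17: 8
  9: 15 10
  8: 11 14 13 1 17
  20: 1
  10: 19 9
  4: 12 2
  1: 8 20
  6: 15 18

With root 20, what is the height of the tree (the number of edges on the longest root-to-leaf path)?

9

19 sits deepest: 20 – 1 – 8 – 14 – 18 – 6 – 15 – 9 – 10 – 19 — 9 edges from the root.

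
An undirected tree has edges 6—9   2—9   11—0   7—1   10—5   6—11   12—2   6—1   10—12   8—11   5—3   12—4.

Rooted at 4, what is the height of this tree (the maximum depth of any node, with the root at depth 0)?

The longest root-to-leaf path is 4 – 12 – 2 – 9 – 6 – 11 – 0 (6 edges).

6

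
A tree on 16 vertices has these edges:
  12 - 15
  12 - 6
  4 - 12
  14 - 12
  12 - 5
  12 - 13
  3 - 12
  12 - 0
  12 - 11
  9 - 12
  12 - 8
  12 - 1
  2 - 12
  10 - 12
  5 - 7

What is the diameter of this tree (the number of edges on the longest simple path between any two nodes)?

A longest path is 7-5-12-9, with 3 edges.

3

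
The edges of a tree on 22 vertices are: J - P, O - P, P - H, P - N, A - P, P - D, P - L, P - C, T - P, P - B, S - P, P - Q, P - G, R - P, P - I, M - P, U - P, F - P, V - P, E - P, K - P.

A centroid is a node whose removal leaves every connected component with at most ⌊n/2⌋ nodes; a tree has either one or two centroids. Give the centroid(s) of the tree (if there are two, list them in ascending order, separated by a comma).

P

If P is removed the pieces have sizes 1, 1, 1, 1, 1, 1, 1, 1, 1, 1, 1, 1, 1, 1, 1, 1, 1, 1, 1, 1, 1, all ≤ ⌊22/2⌋ = 11.
Every other node leaves some component of size > 11, so the centroid is unique.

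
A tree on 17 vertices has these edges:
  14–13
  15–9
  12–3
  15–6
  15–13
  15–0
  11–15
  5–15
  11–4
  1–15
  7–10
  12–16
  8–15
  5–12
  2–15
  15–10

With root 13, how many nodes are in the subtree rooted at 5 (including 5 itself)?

5's subtree: {5, 12, 16, 3}, size 4.

4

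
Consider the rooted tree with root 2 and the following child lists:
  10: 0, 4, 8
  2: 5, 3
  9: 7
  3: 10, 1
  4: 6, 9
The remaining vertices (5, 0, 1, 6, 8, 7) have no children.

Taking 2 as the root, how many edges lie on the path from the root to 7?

5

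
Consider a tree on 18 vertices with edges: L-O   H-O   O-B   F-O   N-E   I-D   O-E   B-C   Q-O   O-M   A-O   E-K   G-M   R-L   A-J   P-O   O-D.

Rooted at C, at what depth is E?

3

Climbing from E to the root: E – O – B – C. That's 3 steps.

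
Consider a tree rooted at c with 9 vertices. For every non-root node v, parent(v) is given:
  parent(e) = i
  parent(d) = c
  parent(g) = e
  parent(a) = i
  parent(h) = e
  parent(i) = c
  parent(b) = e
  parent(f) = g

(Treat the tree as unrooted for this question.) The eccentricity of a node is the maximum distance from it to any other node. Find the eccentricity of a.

A farthest node from a is f.
The path a – i – e – g – f has 4 edges.

4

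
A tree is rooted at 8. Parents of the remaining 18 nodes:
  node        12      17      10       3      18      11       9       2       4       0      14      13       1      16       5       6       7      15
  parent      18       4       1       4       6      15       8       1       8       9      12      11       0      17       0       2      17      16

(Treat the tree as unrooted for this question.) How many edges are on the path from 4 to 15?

3

4 – 17 – 16 – 15: 3 edges.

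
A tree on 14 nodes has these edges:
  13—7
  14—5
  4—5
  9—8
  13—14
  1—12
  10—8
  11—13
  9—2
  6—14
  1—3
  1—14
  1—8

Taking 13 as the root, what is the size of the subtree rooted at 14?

11

The subtree rooted at 14 contains: 14, 1, 5, 6, 8, 3, 12, 4, 9, 10, 2 — 11 nodes.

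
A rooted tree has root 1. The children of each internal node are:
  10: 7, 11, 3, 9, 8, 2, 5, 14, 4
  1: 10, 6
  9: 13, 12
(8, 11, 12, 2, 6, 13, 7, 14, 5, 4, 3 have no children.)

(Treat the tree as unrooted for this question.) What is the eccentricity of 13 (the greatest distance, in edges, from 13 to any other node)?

The node farthest from 13 is 6, via 13-9-10-1-6 — 4 edges.

4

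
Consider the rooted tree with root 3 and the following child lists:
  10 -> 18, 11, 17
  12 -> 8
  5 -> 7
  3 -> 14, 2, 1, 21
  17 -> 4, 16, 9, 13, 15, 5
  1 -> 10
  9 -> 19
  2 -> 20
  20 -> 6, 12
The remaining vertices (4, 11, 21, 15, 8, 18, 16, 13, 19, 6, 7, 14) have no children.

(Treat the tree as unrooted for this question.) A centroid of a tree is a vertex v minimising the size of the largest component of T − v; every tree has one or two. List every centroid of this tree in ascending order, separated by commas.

10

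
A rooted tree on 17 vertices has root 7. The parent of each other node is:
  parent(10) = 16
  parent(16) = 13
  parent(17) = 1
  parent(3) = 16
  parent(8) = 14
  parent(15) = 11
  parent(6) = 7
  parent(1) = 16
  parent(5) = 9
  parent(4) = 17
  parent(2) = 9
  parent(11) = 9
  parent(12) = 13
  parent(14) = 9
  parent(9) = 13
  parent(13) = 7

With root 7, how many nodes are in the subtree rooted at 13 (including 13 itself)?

13's subtree: {13, 9, 16, 12, 11, 2, 14, 5, 1, 10, 3, 15, 8, 17, 4}, size 15.

15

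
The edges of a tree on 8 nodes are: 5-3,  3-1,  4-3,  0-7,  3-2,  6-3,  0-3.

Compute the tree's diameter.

3

Starting from 7, a farthest node is 6 at distance 3.
One longest path: 7–0–3–6.
So the diameter is 3.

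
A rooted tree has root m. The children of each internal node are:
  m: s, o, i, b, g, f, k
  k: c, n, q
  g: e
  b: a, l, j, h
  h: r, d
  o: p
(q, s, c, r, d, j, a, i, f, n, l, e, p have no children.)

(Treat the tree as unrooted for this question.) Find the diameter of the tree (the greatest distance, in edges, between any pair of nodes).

5

A longest path is d–h–b–m–k–n, with 5 edges.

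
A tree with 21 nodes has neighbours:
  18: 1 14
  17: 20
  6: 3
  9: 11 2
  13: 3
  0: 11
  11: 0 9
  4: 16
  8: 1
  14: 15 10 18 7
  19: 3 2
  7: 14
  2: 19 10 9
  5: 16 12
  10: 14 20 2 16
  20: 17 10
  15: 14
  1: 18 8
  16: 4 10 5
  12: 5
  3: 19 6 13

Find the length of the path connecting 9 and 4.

The path is 9–2–10–16–4, which has 4 edges.

4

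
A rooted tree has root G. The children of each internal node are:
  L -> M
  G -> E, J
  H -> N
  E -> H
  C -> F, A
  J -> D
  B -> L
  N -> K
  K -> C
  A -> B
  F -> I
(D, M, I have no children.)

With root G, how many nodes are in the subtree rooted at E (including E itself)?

E's subtree: {E, H, N, K, C, F, A, I, B, L, M}, size 11.

11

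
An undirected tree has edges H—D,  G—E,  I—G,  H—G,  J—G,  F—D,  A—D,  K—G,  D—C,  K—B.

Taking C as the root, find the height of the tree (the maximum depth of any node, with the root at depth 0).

5

B sits deepest: C-D-H-G-K-B — 5 edges from the root.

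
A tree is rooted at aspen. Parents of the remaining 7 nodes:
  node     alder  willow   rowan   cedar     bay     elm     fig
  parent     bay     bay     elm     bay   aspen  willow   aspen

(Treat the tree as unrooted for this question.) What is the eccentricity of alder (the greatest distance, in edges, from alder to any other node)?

4

The node farthest from alder is rowan, via alder – bay – willow – elm – rowan — 4 edges.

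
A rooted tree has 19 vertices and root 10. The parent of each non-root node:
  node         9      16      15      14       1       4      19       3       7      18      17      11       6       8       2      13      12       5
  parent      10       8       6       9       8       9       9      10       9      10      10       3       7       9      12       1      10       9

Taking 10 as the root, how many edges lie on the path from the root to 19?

2

Path from 10 to 19: 10 → 9 → 19, which has 2 edges.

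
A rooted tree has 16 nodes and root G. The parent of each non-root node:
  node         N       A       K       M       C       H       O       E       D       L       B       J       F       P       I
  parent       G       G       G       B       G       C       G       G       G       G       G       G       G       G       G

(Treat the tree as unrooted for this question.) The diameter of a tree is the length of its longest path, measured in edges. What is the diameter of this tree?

4

A longest path is H – C – G – B – M, with 4 edges.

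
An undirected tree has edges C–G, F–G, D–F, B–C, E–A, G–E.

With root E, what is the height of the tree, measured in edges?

3

The longest root-to-leaf path is E – G – C – B (3 edges).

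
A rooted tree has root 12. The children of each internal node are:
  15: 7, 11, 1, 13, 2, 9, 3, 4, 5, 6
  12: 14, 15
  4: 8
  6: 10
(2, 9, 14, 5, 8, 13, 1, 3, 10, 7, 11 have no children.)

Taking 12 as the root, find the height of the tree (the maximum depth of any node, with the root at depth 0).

The longest root-to-leaf path is 12 – 15 – 6 – 10 (3 edges).

3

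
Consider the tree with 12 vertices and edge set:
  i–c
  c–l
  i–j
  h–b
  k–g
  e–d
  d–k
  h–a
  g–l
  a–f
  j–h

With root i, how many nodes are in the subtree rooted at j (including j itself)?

j's subtree: {j, h, b, a, f}, size 5.

5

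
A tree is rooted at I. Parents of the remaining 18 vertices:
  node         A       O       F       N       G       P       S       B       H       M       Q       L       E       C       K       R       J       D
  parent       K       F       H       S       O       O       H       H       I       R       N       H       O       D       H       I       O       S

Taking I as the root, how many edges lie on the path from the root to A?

3

I–H–K–A — 3 edges.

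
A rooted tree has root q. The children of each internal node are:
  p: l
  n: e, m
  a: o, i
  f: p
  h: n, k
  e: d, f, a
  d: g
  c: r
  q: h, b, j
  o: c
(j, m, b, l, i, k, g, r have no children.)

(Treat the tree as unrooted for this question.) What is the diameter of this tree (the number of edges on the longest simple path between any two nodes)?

8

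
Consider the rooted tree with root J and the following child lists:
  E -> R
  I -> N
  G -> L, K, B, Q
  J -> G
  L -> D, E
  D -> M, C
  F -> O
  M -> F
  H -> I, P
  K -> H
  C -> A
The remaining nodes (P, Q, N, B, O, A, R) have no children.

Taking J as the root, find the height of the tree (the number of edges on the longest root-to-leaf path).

6

The longest root-to-leaf path is J → G → L → D → M → F → O (6 edges).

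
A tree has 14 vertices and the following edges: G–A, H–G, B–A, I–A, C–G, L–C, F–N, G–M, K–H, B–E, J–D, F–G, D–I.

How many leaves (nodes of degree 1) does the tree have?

6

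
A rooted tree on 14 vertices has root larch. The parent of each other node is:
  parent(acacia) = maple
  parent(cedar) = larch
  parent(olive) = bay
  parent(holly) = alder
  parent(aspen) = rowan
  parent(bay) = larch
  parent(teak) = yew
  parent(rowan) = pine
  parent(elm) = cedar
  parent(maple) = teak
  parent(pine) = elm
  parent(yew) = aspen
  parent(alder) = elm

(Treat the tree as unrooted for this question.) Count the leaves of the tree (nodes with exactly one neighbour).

The leaves are acacia, holly, olive.
That is 3 leaves.

3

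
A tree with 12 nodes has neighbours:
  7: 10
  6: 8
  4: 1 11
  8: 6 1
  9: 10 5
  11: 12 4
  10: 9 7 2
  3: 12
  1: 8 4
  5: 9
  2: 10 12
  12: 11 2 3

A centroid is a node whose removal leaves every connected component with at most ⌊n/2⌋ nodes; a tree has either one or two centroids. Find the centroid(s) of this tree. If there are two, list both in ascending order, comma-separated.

12

If 12 is removed the pieces have sizes 5, 5, 1, all ≤ ⌊12/2⌋ = 6.
Every other node leaves some component of size > 6, so the centroid is unique.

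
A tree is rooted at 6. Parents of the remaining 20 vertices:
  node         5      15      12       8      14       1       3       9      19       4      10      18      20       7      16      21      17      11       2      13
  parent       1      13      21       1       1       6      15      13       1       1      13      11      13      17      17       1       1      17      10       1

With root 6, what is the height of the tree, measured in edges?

3 sits deepest: 6–1–13–15–3 — 4 edges from the root.

4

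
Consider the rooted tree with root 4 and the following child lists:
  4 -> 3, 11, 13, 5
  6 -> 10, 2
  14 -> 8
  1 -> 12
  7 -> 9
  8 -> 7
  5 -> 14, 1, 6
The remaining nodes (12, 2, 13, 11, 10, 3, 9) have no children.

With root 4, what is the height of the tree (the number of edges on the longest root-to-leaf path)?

A deepest node is 9, reached by 4 – 5 – 14 – 8 – 7 – 9.
That path has 5 edges, so the height is 5.

5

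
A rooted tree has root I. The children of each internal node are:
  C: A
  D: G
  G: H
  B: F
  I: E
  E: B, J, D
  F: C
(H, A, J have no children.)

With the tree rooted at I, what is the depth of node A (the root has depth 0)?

5

I → E → B → F → C → A — 5 edges.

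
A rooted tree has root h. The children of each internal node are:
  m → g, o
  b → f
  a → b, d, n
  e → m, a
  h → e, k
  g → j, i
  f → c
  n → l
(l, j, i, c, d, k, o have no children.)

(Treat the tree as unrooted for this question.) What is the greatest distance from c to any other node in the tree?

7

A farthest node from c is i (j also at distance 7).
The path c-f-b-a-e-m-g-i has 7 edges.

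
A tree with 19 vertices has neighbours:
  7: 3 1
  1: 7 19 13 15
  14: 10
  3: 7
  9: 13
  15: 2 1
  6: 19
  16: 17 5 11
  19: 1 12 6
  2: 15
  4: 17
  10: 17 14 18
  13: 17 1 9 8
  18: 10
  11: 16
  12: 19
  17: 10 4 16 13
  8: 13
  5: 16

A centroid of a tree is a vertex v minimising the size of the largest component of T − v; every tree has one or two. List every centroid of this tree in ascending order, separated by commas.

If 13 is removed the pieces have sizes 8, 8, 1, 1, all ≤ ⌊19/2⌋ = 9.
Every other node leaves some component of size > 9, so the centroid is unique.

13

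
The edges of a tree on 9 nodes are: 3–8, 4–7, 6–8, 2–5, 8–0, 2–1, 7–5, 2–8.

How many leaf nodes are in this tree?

5

Exactly 5 nodes have a single neighbour: 0, 1, 3, 4, 6.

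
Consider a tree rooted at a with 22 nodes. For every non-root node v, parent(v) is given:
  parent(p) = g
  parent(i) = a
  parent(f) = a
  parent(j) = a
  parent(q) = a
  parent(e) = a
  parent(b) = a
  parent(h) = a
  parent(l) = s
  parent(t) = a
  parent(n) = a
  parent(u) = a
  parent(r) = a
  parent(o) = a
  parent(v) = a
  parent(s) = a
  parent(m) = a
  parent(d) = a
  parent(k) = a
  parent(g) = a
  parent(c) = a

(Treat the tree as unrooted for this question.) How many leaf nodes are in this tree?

The leaves are b, c, d, e, f, h, i, j, k, l, m, n, o, p, q, r, t, u, v.
That is 19 leaves.

19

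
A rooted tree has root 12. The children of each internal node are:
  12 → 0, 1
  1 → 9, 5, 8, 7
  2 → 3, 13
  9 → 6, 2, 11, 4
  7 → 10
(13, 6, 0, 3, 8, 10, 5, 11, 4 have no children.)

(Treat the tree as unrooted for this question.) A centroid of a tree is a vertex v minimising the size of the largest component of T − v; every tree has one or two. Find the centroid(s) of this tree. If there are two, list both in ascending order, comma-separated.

1, 9

Removing 9 splits the tree into components of sizes 7, 3, 1, 1, 1; the largest is 7 ≤ ⌊14/2⌋ = 7.
Its neighbour 1 also leaves a largest component of size 7, so both are centroids.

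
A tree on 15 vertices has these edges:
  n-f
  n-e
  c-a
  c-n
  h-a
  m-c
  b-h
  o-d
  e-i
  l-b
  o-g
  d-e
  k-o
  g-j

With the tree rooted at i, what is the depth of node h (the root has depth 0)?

i–e–n–c–a–h — 5 edges.

5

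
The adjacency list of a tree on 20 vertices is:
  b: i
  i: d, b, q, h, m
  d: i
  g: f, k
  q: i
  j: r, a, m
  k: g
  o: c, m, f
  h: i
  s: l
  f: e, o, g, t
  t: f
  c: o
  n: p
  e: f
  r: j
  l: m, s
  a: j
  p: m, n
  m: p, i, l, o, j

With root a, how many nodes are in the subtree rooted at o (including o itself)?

7

The subtree rooted at o contains: o, c, f, t, e, g, k — 7 nodes.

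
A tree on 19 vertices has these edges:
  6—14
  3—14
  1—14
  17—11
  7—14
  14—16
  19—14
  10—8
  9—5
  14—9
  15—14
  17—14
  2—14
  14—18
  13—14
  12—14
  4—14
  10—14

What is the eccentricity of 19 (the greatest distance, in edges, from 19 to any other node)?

3

A farthest node from 19 is 8 (5, 11 also at distance 3).
The path 19 – 14 – 10 – 8 has 3 edges.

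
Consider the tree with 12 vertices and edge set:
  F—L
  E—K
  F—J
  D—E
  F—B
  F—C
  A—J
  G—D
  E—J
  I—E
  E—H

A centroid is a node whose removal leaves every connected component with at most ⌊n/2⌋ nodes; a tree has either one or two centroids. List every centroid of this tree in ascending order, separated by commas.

E, J

Delete J: the remaining components have sizes 6, 4, 1. Max 6 ≤ 6, so J is a centroid.
Its neighbour E also leaves a largest component of size 6, so both are centroids.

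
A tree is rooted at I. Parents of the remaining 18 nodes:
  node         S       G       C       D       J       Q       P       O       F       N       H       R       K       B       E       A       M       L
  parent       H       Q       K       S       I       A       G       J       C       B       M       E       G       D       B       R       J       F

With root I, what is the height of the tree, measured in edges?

15

L sits deepest: I → J → M → H → S → D → B → E → R → A → Q → G → K → C → F → L — 15 edges from the root.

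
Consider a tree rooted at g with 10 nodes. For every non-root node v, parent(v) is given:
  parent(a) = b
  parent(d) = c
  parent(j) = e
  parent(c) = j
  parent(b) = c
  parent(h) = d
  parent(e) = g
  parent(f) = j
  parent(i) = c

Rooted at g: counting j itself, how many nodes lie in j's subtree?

8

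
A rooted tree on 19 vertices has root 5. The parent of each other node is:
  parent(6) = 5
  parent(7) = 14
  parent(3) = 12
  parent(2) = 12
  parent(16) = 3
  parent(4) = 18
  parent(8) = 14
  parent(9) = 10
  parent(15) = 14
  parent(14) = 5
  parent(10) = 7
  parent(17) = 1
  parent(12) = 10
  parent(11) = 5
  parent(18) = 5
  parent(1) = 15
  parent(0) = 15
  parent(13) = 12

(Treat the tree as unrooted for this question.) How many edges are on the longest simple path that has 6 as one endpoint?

A farthest node from 6 is 16.
The path 6-5-14-7-10-12-3-16 has 7 edges.

7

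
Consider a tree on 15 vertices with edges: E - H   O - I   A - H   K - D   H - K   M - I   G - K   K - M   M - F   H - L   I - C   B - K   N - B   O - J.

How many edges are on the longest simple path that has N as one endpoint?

6

The node farthest from N is J, via N – B – K – M – I – O – J — 6 edges.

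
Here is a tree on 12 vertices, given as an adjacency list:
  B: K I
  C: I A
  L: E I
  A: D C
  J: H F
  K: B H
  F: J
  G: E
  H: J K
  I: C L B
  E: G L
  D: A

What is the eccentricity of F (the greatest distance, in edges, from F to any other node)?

A farthest node from F is D (G also at distance 8).
The path F – J – H – K – B – I – C – A – D has 8 edges.

8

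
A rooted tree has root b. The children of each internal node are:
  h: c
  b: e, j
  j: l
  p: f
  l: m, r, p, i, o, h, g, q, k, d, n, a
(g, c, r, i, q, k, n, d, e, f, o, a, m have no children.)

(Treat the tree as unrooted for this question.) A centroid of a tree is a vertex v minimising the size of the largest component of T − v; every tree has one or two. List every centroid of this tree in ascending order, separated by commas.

l

Delete l: the remaining components have sizes 3, 2, 2, 1, 1, 1, 1, 1, 1, 1, 1, 1, 1. Max 3 ≤ 9, so l is a centroid.
Every other node leaves some component of size > 9, so the centroid is unique.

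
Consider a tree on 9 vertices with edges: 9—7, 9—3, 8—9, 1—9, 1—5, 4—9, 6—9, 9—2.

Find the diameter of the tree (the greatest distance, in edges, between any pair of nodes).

A longest path is 5–1–9–2, with 3 edges.

3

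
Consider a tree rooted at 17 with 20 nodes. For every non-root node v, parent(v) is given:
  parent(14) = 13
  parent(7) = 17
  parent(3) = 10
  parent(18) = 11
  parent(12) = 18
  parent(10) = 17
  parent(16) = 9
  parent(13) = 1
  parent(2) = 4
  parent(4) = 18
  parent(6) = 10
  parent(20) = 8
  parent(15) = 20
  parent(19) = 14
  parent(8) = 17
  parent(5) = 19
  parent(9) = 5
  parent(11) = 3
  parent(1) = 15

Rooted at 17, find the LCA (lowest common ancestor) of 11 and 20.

17

Path 11→root: 11 3 10 17; path 20→root: 20 8 17.
First common node: 17.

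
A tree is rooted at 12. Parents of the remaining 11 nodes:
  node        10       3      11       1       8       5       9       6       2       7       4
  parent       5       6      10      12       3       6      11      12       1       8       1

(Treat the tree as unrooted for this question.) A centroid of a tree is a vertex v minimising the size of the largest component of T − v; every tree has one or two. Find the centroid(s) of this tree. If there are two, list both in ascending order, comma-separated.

If 6 is removed the pieces have sizes 4, 4, 3, all ≤ ⌊12/2⌋ = 6.
Every other node leaves some component of size > 6, so the centroid is unique.

6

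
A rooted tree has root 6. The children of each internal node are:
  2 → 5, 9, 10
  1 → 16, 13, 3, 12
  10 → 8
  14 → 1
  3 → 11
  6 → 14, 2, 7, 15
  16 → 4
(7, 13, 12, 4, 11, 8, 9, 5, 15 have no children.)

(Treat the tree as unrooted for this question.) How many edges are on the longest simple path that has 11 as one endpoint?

A farthest node from 11 is 8.
The path 11–3–1–14–6–2–10–8 has 7 edges.

7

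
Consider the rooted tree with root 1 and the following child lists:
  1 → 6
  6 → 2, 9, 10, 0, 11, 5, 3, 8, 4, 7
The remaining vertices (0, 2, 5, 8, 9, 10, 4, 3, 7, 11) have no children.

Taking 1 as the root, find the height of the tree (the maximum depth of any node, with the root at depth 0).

2

The longest root-to-leaf path is 1 → 6 → 9 (2 edges).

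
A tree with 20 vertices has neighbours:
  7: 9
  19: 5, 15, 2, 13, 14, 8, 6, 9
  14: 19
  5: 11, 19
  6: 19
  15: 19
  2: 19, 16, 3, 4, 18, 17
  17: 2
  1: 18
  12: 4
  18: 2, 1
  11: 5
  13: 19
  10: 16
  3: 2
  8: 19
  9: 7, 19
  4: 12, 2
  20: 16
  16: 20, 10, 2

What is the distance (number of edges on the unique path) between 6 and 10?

Walking from 6: 6–19–2–16–10. Length 4.

4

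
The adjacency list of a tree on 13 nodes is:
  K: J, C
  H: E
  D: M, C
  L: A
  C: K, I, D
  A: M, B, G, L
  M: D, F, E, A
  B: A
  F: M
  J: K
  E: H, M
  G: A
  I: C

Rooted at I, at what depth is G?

Path from I to G: I–C–D–M–A–G, which has 5 edges.

5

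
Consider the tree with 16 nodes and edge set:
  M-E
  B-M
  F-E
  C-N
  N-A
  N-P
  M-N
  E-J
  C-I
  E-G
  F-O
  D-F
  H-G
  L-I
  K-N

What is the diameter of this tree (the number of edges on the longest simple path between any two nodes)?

Starting from L, a farthest node is H at distance 7.
One longest path: L - I - C - N - M - E - G - H.
So the diameter is 7.

7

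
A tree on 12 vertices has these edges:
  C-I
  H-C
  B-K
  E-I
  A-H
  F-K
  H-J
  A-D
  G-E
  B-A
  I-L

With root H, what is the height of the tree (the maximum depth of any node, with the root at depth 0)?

The longest root-to-leaf path is H–C–I–E–G (4 edges).

4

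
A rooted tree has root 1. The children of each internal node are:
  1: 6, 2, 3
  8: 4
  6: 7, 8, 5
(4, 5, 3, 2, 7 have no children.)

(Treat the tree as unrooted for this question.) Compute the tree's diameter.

A longest path is 4 – 8 – 6 – 1 – 2, with 4 edges.

4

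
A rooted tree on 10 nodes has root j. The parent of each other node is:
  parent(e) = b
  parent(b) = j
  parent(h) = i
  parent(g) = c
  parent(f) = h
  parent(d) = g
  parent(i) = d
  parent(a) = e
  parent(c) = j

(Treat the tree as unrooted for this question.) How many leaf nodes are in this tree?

The leaves are a, f.
That is 2 leaves.

2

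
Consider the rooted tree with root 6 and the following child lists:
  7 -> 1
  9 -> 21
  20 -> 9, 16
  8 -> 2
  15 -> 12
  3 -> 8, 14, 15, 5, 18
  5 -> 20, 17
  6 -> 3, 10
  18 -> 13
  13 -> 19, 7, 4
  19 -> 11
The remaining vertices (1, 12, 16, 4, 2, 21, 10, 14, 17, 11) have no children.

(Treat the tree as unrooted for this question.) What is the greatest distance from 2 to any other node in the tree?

6

The node farthest from 2 is 1 (21, 11 also at distance 6), via 2-8-3-18-13-7-1 — 6 edges.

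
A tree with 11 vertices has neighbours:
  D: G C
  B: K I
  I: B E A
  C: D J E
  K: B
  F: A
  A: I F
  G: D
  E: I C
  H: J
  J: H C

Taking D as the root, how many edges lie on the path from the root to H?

3

Climbing from H to the root: H–J–C–D. That's 3 steps.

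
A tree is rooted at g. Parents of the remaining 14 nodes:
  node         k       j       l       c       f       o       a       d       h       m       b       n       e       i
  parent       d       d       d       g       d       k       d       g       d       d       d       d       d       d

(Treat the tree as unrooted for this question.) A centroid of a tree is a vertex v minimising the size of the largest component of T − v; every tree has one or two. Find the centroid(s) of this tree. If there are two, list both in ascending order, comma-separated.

d

If d is removed the pieces have sizes 2, 2, 1, 1, 1, 1, 1, 1, 1, 1, 1, 1, all ≤ ⌊15/2⌋ = 7.
Every other node leaves some component of size > 7, so the centroid is unique.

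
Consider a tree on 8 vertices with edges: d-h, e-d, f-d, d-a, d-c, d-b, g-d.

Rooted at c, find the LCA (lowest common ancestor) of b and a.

d

b's ancestor chain is b, d, c and a's is a, d, c; they first meet at d.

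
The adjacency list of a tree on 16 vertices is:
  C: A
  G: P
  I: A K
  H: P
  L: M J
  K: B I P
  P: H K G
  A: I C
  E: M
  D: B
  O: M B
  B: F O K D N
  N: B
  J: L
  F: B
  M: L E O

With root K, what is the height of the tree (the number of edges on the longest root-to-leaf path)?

5

J sits deepest: K → B → O → M → L → J — 5 edges from the root.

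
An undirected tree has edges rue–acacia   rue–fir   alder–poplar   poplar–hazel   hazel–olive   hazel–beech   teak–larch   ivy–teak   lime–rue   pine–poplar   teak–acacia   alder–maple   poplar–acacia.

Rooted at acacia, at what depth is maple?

3

acacia → poplar → alder → maple — 3 edges.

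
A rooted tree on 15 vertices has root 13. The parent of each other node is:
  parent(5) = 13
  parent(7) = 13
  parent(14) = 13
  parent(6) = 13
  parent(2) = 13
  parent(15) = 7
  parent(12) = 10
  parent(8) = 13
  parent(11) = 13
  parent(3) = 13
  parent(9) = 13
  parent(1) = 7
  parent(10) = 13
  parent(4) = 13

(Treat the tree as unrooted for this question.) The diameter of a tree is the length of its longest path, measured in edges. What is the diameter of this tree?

4

Starting from 12, a farthest node is 15 at distance 4.
One longest path: 12 – 10 – 13 – 7 – 15.
So the diameter is 4.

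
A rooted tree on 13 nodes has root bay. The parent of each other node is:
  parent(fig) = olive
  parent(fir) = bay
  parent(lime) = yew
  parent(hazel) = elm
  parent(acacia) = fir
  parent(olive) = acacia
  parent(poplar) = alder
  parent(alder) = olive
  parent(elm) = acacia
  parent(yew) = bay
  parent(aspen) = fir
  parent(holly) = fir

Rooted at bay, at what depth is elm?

3

Path from bay to elm: bay → fir → acacia → elm, which has 3 edges.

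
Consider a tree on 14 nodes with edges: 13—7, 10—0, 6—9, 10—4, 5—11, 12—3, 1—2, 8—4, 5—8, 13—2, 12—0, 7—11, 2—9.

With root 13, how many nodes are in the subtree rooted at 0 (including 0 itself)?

Descendants of 0 (including itself): 0, 12, 3. That's 3.

3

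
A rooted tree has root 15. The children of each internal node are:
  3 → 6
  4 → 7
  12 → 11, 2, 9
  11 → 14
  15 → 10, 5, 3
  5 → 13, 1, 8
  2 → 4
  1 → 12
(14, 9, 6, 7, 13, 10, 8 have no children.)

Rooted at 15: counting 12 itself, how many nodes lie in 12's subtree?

7

The subtree rooted at 12 contains: 12, 2, 11, 9, 4, 14, 7 — 7 nodes.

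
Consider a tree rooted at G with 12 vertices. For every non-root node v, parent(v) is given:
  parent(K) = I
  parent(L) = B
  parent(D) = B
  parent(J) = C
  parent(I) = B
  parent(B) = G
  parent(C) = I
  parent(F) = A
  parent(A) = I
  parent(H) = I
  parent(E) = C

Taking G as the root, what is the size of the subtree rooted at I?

I's subtree: {I, C, K, A, H, J, E, F}, size 8.

8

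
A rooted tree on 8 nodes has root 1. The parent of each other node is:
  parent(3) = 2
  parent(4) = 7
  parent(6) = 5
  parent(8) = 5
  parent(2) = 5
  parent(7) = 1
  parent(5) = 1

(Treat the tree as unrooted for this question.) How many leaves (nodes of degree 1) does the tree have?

Exactly 4 nodes have a single neighbour: 3, 4, 6, 8.

4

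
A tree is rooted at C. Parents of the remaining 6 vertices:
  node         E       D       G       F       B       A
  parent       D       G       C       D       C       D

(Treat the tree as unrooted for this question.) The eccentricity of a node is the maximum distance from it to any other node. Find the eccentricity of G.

The node farthest from G is E (A, B, F also at distance 2), via G – D – E — 2 edges.

2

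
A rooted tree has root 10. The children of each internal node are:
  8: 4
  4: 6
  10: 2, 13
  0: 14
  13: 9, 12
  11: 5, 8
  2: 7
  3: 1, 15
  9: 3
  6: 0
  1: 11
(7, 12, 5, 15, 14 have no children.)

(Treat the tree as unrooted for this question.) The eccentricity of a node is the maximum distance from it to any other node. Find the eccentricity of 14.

A farthest node from 14 is 7.
The path 14 – 0 – 6 – 4 – 8 – 11 – 1 – 3 – 9 – 13 – 10 – 2 – 7 has 12 edges.

12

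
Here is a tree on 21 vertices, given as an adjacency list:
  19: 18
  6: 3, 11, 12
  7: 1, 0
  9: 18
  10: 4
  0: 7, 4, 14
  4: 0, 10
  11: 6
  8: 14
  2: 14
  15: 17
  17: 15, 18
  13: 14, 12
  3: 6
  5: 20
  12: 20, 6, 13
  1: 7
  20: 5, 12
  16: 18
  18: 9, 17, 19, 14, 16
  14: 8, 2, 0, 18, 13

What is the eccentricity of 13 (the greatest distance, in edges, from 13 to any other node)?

Distances from 13 peak at 4, attained at 15 (10, 1 also at distance 4).
13 – 14 – 18 – 17 – 15

4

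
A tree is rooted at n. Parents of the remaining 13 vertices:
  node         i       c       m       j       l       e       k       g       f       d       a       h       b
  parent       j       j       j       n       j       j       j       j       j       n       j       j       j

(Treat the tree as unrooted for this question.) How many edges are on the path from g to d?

3

Walking from g: g – j – n – d. Length 3.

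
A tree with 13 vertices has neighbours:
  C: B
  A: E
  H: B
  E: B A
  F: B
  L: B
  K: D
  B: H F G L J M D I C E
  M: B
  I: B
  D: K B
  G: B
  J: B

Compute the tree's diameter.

4

A longest path is K–D–B–E–A, with 4 edges.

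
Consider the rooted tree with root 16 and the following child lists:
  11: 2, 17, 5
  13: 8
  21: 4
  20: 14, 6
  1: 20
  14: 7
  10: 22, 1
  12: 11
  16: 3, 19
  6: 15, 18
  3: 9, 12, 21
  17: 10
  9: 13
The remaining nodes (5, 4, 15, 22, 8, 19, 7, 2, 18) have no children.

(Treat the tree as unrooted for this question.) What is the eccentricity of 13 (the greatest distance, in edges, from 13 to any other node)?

The node farthest from 13 is 18 (7, 15 also at distance 10), via 13–9–3–12–11–17–10–1–20–6–18 — 10 edges.

10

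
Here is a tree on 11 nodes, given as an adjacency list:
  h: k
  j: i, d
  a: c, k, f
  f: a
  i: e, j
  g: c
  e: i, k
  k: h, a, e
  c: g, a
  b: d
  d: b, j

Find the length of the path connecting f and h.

3

The path is f – a – k – h, which has 3 edges.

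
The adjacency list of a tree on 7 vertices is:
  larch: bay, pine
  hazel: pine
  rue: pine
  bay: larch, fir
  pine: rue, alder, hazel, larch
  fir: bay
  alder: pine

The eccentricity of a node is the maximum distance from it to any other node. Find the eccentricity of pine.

A farthest node from pine is fir.
The path pine – larch – bay – fir has 3 edges.

3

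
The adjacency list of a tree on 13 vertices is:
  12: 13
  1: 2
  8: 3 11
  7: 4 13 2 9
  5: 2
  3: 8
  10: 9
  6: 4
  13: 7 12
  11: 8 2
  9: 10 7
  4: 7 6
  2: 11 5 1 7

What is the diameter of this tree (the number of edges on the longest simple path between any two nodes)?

BFS from 6 reaches 3 last, at distance 6; BFS from 3 confirms no node is farther.
Path: 6 - 4 - 7 - 2 - 11 - 8 - 3.

6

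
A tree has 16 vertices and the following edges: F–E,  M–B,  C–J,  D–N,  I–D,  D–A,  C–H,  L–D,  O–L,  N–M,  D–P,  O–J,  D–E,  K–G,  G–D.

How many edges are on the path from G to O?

3

The path is G – D – L – O, which has 3 edges.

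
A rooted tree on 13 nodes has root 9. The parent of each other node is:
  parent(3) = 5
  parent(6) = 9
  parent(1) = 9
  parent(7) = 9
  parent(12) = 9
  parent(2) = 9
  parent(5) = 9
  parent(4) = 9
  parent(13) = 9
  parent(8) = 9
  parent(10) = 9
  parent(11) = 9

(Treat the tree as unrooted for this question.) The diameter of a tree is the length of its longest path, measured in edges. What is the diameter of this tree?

3

Starting from 3, a farthest node is 12 at distance 3.
One longest path: 3 - 5 - 9 - 12.
So the diameter is 3.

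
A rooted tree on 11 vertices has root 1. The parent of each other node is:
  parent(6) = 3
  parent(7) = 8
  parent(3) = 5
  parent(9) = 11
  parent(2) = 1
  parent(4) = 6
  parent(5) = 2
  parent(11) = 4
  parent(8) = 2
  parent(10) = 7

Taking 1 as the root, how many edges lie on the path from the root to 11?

Path from 1 to 11: 1–2–5–3–6–4–11, which has 6 edges.

6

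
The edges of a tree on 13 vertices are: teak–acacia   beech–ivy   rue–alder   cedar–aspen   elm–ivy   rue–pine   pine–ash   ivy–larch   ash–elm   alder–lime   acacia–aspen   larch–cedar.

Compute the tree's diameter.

Starting from lime, a farthest node is teak at distance 11.
One longest path: lime-alder-rue-pine-ash-elm-ivy-larch-cedar-aspen-acacia-teak.
So the diameter is 11.

11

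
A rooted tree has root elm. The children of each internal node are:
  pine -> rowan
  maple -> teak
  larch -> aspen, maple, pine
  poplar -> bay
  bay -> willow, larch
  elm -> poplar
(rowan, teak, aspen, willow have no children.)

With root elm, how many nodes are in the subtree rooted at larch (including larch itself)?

6

Descendants of larch (including itself): larch, pine, aspen, maple, rowan, teak. That's 6.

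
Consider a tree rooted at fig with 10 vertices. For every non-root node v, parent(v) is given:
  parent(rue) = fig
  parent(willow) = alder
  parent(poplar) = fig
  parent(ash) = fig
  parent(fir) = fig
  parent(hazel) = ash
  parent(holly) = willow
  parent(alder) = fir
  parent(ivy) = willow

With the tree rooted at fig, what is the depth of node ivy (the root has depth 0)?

4

Climbing from ivy to the root: ivy – willow – alder – fir – fig. That's 4 steps.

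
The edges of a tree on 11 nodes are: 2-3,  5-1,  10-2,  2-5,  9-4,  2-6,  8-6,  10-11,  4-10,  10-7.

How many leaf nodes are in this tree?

6

Degree-1 nodes: 1, 3, 7, 8, 9, 11 — 6 of them.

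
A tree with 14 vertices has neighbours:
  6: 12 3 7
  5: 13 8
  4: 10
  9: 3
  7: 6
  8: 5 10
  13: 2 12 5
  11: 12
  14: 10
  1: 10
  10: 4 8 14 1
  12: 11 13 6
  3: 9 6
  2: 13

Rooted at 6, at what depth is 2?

3

6–12–13–2 — 3 edges.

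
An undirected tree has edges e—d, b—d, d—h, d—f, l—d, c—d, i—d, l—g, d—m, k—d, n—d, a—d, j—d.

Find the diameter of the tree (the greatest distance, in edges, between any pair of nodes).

3

Starting from g, a farthest node is j at distance 3.
One longest path: g–l–d–j.
So the diameter is 3.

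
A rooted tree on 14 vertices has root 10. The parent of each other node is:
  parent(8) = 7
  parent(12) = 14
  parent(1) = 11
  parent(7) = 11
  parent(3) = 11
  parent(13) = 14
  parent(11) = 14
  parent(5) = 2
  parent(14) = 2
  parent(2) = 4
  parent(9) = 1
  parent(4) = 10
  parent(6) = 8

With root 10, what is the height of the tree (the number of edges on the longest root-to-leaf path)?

A deepest node is 6, reached by 10 → 4 → 2 → 14 → 11 → 7 → 8 → 6.
That path has 7 edges, so the height is 7.

7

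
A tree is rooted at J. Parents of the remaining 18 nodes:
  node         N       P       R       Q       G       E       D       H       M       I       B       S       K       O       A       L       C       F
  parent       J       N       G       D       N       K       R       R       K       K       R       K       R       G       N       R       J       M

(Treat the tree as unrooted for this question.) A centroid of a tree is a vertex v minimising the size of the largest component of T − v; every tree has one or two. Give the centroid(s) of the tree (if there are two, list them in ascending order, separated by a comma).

Delete R: the remaining components have sizes 7, 6, 2, 1, 1, 1. Max 7 ≤ 9, so R is a centroid.
No neighbour of R does as well, so R is the unique centroid.

R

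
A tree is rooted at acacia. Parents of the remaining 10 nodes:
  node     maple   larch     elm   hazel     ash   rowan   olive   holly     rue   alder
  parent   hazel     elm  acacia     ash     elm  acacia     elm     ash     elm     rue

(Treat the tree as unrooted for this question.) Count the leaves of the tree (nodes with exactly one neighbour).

6

The leaves are alder, holly, larch, maple, olive, rowan.
That is 6 leaves.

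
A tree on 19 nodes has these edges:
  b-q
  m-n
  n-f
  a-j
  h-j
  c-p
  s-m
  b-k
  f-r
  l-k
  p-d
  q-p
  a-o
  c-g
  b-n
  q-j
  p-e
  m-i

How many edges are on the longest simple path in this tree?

BFS from o reaches r last, at distance 7; BFS from r confirms no node is farther.
Path: o–a–j–q–b–n–f–r.

7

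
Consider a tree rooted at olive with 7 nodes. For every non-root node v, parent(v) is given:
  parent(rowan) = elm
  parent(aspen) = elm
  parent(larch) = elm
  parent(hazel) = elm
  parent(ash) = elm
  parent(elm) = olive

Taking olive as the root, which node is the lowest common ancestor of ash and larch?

ash's ancestor chain is ash, elm, olive and larch's is larch, elm, olive; they first meet at elm.

elm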